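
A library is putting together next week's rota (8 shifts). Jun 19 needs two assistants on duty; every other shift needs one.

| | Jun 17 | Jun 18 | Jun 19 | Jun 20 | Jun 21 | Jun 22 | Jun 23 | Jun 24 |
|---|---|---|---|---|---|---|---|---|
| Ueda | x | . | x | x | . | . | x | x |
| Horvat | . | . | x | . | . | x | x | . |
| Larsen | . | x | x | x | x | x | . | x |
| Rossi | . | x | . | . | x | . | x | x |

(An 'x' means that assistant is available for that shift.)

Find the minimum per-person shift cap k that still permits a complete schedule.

3

With 4 assistants and 9 worker-slots to fill, someone must work at least ⌈9/4⌉ = 3 shifts, so k ≥ 3.
k = 3 works: Jun 17→Ueda, Jun 18→Larsen, Jun 19→Ueda+Horvat, Jun 20→Ueda, Jun 21→Larsen, Jun 22→Horvat, Jun 23→Horvat, Jun 24→Larsen.
Loads: Ueda 3, Horvat 3, Larsen 3, Rossi 0 — all ≤ 3.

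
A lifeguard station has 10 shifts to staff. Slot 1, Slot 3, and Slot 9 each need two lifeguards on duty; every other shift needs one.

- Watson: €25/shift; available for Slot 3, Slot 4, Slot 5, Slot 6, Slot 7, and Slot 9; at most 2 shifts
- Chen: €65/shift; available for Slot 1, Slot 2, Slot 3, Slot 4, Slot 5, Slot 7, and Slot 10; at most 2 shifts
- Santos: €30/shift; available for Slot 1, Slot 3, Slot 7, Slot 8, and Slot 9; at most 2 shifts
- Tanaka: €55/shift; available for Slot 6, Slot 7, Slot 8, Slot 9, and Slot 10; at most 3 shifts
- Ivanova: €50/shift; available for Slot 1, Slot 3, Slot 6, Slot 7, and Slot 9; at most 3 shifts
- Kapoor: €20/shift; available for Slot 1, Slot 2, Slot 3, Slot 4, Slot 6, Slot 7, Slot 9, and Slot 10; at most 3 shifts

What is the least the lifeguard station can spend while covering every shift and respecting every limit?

Picking the cheapest available lifeguard for each shift independently would cost €295, but that ignores the shift limits.
An optimal schedule: Slot 1→Santos+Ivanova, Slot 2→Kapoor, Slot 3→Watson+Ivanova, Slot 4→Kapoor, Slot 5→Watson, Slot 6→Tanaka, Slot 7→Tanaka, Slot 8→Santos, Slot 9→Ivanova+Tanaka, Slot 10→Kapoor.
Total: 30 + 50 + 20 + 25 + 50 + 20 + 25 + 55 + 55 + 30 + 50 + 55 + 20 = €485.

€485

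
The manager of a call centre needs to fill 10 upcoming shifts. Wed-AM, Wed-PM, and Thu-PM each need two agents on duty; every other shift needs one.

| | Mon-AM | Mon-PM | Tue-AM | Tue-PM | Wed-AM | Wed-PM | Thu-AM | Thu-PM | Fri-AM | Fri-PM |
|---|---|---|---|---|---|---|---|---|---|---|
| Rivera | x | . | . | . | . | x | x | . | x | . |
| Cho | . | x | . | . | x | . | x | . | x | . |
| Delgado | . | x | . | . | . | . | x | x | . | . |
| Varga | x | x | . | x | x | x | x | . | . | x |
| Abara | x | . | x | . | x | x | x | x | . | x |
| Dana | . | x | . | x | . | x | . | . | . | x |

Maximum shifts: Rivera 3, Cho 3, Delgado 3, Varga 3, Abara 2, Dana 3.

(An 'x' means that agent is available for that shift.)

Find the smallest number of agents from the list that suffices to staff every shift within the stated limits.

13 slots to fill and no one can take more than 3, so at least ⌈13/3⌉ = 5 agents are needed.
Cho, Delgado, Varga, Abara, and Dana alone can cover everything: Mon-AM→Varga, Mon-PM→Cho, Tue-AM→Abara, Tue-PM→Dana, Wed-AM→Cho+Varga, Wed-PM→Varga+Dana, Thu-AM→Delgado, Thu-PM→Delgado+Abara, Fri-AM→Cho, Fri-PM→Dana.

5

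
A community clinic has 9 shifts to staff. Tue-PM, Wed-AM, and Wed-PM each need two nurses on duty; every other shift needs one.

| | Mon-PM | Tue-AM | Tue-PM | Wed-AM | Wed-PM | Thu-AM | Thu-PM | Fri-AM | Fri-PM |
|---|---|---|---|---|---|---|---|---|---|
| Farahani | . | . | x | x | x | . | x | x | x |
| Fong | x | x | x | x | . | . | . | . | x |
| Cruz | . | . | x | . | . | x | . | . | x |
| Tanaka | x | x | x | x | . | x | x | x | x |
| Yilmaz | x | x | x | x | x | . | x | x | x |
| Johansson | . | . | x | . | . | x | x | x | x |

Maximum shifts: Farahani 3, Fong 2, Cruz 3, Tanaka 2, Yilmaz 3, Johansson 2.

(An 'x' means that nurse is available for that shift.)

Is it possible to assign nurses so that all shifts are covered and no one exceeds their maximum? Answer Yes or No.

Yes

Wed-PM can only be covered by Farahani and Yilmaz, so that assignment is forced.
One valid schedule: Mon-PM→Fong, Tue-AM→Fong, Tue-PM→Cruz+Tanaka, Wed-AM→Tanaka+Yilmaz, Wed-PM→Farahani+Yilmaz, Thu-AM→Cruz, Thu-PM→Farahani, Fri-AM→Farahani, Fri-PM→Cruz.
Loads: Farahani 3/3, Fong 2/2, Cruz 3/3, Tanaka 2/2, Yilmaz 2/3, Johansson 0/2 — all within limits.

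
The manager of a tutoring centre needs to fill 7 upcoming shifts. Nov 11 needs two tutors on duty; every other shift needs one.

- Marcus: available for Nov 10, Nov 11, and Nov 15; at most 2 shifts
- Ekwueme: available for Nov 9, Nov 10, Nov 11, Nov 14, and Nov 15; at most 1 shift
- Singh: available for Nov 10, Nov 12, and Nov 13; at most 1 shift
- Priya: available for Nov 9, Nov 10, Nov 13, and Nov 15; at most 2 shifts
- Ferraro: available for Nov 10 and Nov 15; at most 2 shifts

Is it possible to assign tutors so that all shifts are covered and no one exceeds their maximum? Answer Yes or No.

Total capacity is 8 and 8 slots are needed, so capacity alone doesn't rule it out.
Shifts {Nov 11, Nov 14} need 3 worker-slots in total, but the tutors available for any of those shifts (Marcus and Ekwueme) can supply at most 2 among them. So no valid schedule exists.

No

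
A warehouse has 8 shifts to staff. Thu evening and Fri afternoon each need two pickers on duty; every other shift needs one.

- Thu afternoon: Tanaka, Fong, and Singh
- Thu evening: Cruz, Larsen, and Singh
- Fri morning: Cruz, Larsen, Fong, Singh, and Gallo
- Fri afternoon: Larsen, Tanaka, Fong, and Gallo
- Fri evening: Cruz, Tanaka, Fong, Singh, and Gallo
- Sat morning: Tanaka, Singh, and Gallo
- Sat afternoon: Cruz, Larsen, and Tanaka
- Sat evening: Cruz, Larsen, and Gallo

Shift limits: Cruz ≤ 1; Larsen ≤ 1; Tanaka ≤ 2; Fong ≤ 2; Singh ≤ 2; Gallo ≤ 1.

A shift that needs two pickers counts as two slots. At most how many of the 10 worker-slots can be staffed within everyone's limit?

Total capacity across all pickers is 1+1+2+2+2+1 = 9, and 10 slots are needed, so at most 9 can be filled.
An assignment achieving 9: Thu afternoon→Tanaka, Thu evening→Cruz+Larsen, Fri morning→Fong, Fri afternoon→Fong, Fri evening→Singh, Sat morning→Singh, Sat afternoon→Tanaka, Sat evening→Gallo.
Loads: Cruz 1/1, Larsen 1/1, Tanaka 2/2, Fong 2/2, Singh 2/2, Gallo 1/1.

9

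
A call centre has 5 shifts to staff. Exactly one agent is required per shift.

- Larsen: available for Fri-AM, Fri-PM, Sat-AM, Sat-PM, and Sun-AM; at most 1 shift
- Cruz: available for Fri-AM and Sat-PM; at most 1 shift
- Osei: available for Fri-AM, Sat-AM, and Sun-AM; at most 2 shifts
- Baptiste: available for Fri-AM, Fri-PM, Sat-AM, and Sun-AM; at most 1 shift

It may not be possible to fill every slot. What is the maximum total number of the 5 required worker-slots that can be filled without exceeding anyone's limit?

Total capacity across all agents is 1+1+2+1 = 5, and 5 slots are needed, so at most 5 can be filled.
An assignment achieving 5: Fri-AM→Baptiste, Fri-PM→Larsen, Sat-AM→Osei, Sat-PM→Cruz, Sun-AM→Osei.
Loads: Larsen 1/1, Cruz 1/1, Osei 2/2, Baptiste 1/1.

5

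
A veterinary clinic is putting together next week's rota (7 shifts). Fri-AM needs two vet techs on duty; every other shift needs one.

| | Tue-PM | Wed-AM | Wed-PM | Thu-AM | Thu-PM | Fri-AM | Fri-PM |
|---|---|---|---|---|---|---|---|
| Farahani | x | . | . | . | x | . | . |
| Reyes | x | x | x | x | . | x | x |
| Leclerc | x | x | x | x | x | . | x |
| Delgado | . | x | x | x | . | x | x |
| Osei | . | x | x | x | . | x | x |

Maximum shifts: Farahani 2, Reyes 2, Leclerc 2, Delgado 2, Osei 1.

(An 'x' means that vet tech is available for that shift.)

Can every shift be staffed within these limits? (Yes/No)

One valid schedule: Tue-PM→Farahani, Wed-AM→Reyes, Wed-PM→Leclerc, Thu-AM→Leclerc, Thu-PM→Farahani, Fri-AM→Reyes+Delgado, Fri-PM→Delgado.
Loads: Farahani 2/2, Reyes 2/2, Leclerc 2/2, Delgado 2/2, Osei 0/1 — all within limits.

Yes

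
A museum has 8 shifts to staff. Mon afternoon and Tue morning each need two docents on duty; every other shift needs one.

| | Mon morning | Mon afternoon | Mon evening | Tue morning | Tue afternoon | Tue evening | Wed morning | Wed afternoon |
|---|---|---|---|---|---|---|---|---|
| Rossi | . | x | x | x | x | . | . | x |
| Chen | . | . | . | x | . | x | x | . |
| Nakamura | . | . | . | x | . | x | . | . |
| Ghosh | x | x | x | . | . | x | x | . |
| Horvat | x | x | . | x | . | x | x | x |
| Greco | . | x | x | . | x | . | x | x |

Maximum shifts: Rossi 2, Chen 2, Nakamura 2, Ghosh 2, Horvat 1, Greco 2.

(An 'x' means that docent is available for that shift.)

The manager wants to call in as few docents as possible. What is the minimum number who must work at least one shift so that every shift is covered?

5

10 slots to fill and no one can take more than 2, so at least ⌈10/2⌉ = 5 docents are needed.
Rossi, Chen, Nakamura, Ghosh, and Greco alone can cover everything: Mon morning→Ghosh, Mon afternoon→Ghosh+Greco, Mon evening→Greco, Tue morning→Chen+Nakamura, Tue afternoon→Rossi, Tue evening→Nakamura, Wed morning→Chen, Wed afternoon→Rossi.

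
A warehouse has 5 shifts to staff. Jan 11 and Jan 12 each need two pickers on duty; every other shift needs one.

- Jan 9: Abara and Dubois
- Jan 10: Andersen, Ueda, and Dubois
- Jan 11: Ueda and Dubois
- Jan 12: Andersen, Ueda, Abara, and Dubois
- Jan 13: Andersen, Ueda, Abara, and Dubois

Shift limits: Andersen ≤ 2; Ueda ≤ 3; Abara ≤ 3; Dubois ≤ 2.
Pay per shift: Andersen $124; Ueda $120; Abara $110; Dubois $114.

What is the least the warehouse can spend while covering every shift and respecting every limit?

Jan 11 can only be covered by Ueda and Dubois, so that assignment is forced.
Picking the cheapest available picker for each shift independently would cost $792, but that ignores the shift limits.
An optimal schedule: Jan 9→Abara, Jan 10→Dubois, Jan 11→Dubois+Ueda, Jan 12→Abara+Ueda, Jan 13→Abara.
Total: 110 + 114 + 114 + 120 + 110 + 120 + 110 = $798.

$798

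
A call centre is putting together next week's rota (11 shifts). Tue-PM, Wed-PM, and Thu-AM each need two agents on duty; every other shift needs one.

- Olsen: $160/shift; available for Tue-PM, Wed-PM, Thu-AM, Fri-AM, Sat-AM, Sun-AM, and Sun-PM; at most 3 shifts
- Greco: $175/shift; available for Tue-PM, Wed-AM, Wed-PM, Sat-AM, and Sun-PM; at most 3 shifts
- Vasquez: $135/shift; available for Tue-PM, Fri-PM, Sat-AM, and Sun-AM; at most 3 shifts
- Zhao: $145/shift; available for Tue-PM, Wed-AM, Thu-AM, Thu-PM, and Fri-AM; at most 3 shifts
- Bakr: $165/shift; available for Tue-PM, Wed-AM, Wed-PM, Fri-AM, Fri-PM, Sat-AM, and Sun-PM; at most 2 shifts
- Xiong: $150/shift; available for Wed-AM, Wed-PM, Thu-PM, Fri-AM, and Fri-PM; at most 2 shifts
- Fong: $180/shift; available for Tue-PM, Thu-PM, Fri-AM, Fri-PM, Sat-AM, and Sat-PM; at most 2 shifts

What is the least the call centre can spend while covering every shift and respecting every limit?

Thu-AM can only be covered by Olsen and Zhao, so that assignment is forced.
Sat-PM can only be covered by Fong, so that assignment is forced.
Picking the cheapest available agent for each shift independently would cost $2075, but that ignores the shift limits.
An optimal schedule: Tue-PM→Olsen+Bakr, Wed-AM→Zhao, Wed-PM→Xiong+Bakr, Thu-AM→Zhao+Olsen, Thu-PM→Zhao, Fri-AM→Xiong, Fri-PM→Vasquez, Sat-AM→Vasquez, Sat-PM→Fong, Sun-AM→Vasquez, Sun-PM→Olsen.
Total: 160 + 165 + 145 + 150 + 165 + 145 + 160 + 145 + 150 + 135 + 135 + 180 + 135 + 160 = $2130.

$2130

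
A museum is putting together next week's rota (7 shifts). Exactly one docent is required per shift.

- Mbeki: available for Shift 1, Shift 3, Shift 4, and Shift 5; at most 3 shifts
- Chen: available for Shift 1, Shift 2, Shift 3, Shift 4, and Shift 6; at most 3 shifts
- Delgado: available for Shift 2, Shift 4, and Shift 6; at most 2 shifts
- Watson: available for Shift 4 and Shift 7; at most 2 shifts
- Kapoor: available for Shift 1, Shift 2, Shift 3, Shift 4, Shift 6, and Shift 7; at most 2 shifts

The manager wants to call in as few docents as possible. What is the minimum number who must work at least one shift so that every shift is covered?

3

7 slots to fill and no one can take more than 3, so at least ⌈7/3⌉ = 3 docents are needed.
Mbeki, Chen, and Watson alone can cover everything: Shift 1→Mbeki, Shift 2→Chen, Shift 3→Mbeki, Shift 4→Chen, Shift 5→Mbeki, Shift 6→Chen, Shift 7→Watson.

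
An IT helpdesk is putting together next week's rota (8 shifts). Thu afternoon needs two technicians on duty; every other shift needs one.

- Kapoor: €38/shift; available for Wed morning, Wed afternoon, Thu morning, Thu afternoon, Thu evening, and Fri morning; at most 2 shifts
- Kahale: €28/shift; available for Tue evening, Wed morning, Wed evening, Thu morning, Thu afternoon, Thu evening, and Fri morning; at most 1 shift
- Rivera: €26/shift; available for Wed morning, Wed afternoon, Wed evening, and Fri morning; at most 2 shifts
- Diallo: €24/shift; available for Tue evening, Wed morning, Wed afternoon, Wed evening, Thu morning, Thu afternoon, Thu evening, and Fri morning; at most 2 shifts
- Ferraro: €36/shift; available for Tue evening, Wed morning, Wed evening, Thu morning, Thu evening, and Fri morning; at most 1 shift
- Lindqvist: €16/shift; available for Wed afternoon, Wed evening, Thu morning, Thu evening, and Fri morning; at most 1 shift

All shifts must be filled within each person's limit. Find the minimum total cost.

€256

Picking the cheapest available technician for each shift independently would cost €180, but that ignores the shift limits.
An optimal schedule: Tue evening→Kahale, Wed morning→Rivera, Wed afternoon→Kapoor, Wed evening→Rivera, Thu morning→Diallo, Thu afternoon→Kapoor+Diallo, Thu evening→Ferraro, Fri morning→Lindqvist.
Total: 28 + 26 + 38 + 26 + 24 + 38 + 24 + 36 + 16 = €256.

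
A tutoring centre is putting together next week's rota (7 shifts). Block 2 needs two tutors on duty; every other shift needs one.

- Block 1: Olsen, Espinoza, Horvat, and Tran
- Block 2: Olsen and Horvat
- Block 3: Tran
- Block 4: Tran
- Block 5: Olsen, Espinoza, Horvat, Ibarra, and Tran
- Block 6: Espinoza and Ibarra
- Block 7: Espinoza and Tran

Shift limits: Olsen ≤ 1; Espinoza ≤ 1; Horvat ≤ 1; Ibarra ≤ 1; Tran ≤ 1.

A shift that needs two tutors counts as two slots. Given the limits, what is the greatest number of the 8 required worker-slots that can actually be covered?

Total capacity across all tutors is 1+1+1+1+1 = 5, and 8 slots are needed, so at most 5 can be filled.
An assignment achieving 5: Block 2→Olsen+Horvat, Block 3→Tran, Block 5→Ibarra, Block 6→Espinoza.
Loads: Olsen 1/1, Espinoza 1/1, Horvat 1/1, Ibarra 1/1, Tran 1/1.

5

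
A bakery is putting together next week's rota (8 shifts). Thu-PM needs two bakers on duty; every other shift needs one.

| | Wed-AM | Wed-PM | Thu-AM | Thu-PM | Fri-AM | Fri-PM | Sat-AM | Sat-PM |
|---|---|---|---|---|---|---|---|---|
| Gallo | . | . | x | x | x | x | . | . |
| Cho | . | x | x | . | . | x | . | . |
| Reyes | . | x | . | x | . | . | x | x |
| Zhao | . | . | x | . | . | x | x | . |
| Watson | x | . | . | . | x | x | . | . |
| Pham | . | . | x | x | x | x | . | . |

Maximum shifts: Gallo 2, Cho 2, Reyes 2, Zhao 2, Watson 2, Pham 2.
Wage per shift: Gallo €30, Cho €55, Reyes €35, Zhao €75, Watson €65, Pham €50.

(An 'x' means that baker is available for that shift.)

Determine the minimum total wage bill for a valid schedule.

Wed-AM can only be covered by Watson, so that assignment is forced.
Sat-PM can only be covered by Reyes, so that assignment is forced.
Picking the cheapest available baker for each shift independently would cost €325, but that ignores the shift limits.
An optimal schedule: Wed-AM→Watson, Wed-PM→Cho, Thu-AM→Pham, Thu-PM→Gallo+Pham, Fri-AM→Gallo, Fri-PM→Cho, Sat-AM→Reyes, Sat-PM→Reyes.
Total: 65 + 55 + 50 + 30 + 50 + 30 + 55 + 35 + 35 = €405.

€405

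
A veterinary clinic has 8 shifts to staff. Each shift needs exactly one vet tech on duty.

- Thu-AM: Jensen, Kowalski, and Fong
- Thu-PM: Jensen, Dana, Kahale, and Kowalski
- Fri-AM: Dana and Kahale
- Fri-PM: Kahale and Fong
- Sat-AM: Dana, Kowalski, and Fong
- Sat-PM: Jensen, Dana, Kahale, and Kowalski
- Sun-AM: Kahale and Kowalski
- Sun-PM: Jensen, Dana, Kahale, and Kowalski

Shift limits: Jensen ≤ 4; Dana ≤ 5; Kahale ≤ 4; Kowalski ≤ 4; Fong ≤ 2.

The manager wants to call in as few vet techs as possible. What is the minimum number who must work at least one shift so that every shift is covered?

2

8 slots to fill and no one can take more than 5, so at least ⌈8/5⌉ = 2 vet techs are needed.
Kahale and Kowalski alone can cover everything: Thu-AM→Kowalski, Thu-PM→Kahale, Fri-AM→Kahale, Fri-PM→Kahale, Sat-AM→Kowalski, Sat-PM→Kahale, Sun-AM→Kowalski, Sun-PM→Kowalski.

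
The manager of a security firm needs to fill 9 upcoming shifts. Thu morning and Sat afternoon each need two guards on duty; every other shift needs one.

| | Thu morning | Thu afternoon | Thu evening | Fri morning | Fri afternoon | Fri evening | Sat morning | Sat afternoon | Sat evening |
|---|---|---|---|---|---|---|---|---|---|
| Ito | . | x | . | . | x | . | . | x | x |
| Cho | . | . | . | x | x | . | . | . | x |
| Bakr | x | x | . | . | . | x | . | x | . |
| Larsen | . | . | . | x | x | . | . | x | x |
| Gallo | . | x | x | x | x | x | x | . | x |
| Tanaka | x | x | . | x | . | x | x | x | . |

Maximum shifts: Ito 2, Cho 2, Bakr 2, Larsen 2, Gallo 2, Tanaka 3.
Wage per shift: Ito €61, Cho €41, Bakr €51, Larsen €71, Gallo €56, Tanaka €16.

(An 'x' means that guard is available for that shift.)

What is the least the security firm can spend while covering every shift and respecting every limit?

€466

Thu morning can only be covered by Bakr and Tanaka, so that assignment is forced.
Thu evening can only be covered by Gallo, so that assignment is forced.
Picking the cheapest available guard for each shift independently would cost €336, but that ignores the shift limits.
An optimal schedule: Thu morning→Tanaka+Bakr, Thu afternoon→Gallo, Thu evening→Gallo, Fri morning→Cho, Fri afternoon→Cho, Fri evening→Tanaka, Sat morning→Tanaka, Sat afternoon→Bakr+Ito, Sat evening→Ito.
Total: 16 + 51 + 56 + 56 + 41 + 41 + 16 + 16 + 51 + 61 + 61 = €466.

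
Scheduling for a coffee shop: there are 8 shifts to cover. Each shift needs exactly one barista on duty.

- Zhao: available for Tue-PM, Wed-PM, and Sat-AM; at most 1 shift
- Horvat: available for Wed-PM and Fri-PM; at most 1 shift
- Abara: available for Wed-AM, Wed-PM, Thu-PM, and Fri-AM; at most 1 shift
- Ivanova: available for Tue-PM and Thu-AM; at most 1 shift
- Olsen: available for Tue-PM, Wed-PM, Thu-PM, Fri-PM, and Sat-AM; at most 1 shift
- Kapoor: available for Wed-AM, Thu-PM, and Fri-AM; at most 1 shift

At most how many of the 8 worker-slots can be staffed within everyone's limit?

Total capacity across all baristas is 1+1+1+1+1+1 = 6, and 8 slots are needed, so at most 6 can be filled.
An assignment achieving 6: Tue-PM→Olsen, Wed-AM→Abara, Thu-AM→Ivanova, Fri-AM→Kapoor, Fri-PM→Horvat, Sat-AM→Zhao.
Loads: Zhao 1/1, Horvat 1/1, Abara 1/1, Ivanova 1/1, Olsen 1/1, Kapoor 1/1.

6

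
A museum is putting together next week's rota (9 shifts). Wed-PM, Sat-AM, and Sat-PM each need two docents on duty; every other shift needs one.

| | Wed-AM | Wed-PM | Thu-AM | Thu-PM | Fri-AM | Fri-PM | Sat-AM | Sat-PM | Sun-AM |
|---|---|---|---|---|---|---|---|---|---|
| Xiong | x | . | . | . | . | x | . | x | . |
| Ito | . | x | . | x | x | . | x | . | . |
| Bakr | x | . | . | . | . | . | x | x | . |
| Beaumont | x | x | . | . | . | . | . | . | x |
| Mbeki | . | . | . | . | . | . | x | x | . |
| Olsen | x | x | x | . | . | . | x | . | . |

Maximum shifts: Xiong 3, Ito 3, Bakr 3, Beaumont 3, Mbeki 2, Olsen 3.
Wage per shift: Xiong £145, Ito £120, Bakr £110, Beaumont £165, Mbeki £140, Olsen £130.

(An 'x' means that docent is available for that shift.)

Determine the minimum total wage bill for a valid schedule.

Thu-AM can only be covered by Olsen, so that assignment is forced.
Thu-PM can only be covered by Ito, so that assignment is forced.
Fri-AM can only be covered by Ito, so that assignment is forced.
Picking the cheapest available docent for each shift independently would cost £1520, but that ignores the shift limits.
An optimal schedule: Wed-AM→Bakr, Wed-PM→Ito+Olsen, Thu-AM→Olsen, Thu-PM→Ito, Fri-AM→Ito, Fri-PM→Xiong, Sat-AM→Bakr+Olsen, Sat-PM→Bakr+Mbeki, Sun-AM→Beaumont.
Total: 110 + 120 + 130 + 130 + 120 + 120 + 145 + 110 + 130 + 110 + 140 + 165 = £1530.

£1530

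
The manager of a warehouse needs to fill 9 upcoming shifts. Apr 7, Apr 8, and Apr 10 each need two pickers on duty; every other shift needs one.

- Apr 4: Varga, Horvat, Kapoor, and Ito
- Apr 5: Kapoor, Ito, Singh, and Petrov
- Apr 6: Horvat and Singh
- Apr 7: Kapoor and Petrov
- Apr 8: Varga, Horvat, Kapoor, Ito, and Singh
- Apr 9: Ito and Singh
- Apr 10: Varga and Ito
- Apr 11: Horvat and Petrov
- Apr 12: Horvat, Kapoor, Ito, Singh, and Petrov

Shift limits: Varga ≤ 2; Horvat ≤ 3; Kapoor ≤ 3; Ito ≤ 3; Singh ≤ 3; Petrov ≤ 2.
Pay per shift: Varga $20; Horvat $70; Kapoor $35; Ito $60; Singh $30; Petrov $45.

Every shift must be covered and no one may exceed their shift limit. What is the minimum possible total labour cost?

$445

Apr 7 can only be covered by Kapoor and Petrov, so that assignment is forced.
Apr 10 can only be covered by Varga and Ito, so that assignment is forced.
Picking the cheapest available picker for each shift independently would cost $395, but that ignores the shift limits.
An optimal schedule: Apr 4→Varga, Apr 5→Singh, Apr 6→Singh, Apr 7→Kapoor+Petrov, Apr 8→Kapoor+Ito, Apr 9→Singh, Apr 10→Varga+Ito, Apr 11→Petrov, Apr 12→Kapoor.
Total: 20 + 30 + 30 + 35 + 45 + 35 + 60 + 30 + 20 + 60 + 45 + 35 = $445.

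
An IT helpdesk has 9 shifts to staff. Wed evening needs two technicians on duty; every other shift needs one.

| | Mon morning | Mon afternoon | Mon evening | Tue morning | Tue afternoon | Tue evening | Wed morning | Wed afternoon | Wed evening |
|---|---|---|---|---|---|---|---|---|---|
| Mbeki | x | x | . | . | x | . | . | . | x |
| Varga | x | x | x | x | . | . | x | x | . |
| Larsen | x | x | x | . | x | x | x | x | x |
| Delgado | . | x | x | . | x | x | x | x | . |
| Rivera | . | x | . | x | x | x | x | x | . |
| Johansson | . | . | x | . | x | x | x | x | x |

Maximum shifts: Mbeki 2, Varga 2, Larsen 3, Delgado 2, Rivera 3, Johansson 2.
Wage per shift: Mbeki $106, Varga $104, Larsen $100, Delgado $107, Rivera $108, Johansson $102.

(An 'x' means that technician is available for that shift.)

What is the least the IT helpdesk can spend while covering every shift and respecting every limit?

$1031

Picking the cheapest available technician for each shift independently would cost $1006, but that ignores the shift limits.
An optimal schedule: Mon morning→Larsen, Mon afternoon→Mbeki, Mon evening→Larsen, Tue morning→Varga, Tue afternoon→Mbeki, Tue evening→Johansson, Wed morning→Varga, Wed afternoon→Delgado, Wed evening→Larsen+Johansson.
Total: 100 + 106 + 100 + 104 + 106 + 102 + 104 + 107 + 100 + 102 = $1031.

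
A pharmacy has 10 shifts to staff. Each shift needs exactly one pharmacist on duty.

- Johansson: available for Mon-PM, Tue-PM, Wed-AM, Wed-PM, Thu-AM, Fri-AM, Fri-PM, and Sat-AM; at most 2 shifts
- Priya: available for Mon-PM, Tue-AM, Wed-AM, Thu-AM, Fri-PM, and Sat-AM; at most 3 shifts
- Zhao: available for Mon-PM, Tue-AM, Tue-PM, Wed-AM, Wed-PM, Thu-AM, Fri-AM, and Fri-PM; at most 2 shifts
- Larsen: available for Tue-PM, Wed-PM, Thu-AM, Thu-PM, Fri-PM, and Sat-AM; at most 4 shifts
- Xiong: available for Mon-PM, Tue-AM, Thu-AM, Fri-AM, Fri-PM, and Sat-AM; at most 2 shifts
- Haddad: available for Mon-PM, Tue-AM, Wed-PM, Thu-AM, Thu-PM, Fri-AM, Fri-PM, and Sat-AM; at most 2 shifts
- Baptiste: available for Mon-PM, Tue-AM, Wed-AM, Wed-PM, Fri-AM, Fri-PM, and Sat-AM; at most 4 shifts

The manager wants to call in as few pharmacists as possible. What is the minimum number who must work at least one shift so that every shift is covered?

3

10 slots to fill and no one can take more than 4, so at least ⌈10/4⌉ = 3 pharmacists are needed.
Johansson, Larsen, and Baptiste alone can cover everything: Mon-PM→Johansson, Tue-AM→Baptiste, Tue-PM→Johansson, Wed-AM→Baptiste, Wed-PM→Larsen, Thu-AM→Larsen, Thu-PM→Larsen, Fri-AM→Baptiste, Fri-PM→Larsen, Sat-AM→Baptiste.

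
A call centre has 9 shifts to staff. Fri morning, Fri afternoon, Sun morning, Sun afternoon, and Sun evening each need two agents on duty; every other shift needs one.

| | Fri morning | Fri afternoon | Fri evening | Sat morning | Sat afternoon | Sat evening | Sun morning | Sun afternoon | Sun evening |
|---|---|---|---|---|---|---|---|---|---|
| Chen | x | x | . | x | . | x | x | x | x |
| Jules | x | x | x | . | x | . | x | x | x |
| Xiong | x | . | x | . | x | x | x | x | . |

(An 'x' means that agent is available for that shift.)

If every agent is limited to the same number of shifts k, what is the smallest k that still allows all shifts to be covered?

5

With 3 agents and 14 worker-slots to fill, someone must work at least ⌈14/3⌉ = 5 shifts, so k ≥ 5.
k = 5 works: Fri morning→Chen+Xiong, Fri afternoon→Chen+Jules, Fri evening→Jules, Sat morning→Chen, Sat afternoon→Jules, Sat evening→Xiong, Sun morning→Chen+Xiong, Sun afternoon→Jules+Xiong, Sun evening→Chen+Jules.
Loads: Chen 5, Jules 5, Xiong 4 — all ≤ 5.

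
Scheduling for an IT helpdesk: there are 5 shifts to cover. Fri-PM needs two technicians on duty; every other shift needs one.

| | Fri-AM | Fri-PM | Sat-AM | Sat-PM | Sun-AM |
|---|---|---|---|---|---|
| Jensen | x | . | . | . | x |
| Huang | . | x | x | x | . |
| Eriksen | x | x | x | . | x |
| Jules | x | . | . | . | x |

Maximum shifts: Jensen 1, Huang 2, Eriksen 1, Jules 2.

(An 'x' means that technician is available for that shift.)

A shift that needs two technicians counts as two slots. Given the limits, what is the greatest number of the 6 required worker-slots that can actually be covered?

5

Total capacity across all technicians is 1+2+1+2 = 6, and 6 slots are needed, so at most 6 can be filled.
Shifts {Fri-PM, Sat-AM, Sat-PM} need 4 slots but only Huang and Eriksen are available for them, supplying at most 3 — so at least 1 slot must go unfilled.
An assignment achieving 5: Fri-AM→Jensen, Fri-PM→Huang+Eriksen, Sat-PM→Huang, Sun-AM→Jules.
Loads: Jensen 1/1, Huang 2/2, Eriksen 1/1, Jules 1/2.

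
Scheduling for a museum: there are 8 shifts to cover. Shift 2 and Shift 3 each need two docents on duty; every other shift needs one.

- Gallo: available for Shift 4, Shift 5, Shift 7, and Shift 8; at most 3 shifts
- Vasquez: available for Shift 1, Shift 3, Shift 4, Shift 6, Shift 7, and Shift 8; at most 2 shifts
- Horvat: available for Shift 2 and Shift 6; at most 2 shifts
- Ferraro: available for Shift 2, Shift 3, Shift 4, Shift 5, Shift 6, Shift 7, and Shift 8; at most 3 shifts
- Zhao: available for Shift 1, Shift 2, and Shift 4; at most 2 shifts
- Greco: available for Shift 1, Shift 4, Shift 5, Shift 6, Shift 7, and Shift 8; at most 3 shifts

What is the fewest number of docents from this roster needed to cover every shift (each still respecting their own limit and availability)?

4

10 slots to fill and no one can take more than 3, so at least ⌈10/3⌉ = 4 docents are needed.
Gallo, Vasquez, Horvat, and Ferraro alone can cover everything: Shift 1→Vasquez, Shift 2→Horvat+Ferraro, Shift 3→Vasquez+Ferraro, Shift 4→Gallo, Shift 5→Gallo, Shift 6→Horvat, Shift 7→Gallo, Shift 8→Ferraro.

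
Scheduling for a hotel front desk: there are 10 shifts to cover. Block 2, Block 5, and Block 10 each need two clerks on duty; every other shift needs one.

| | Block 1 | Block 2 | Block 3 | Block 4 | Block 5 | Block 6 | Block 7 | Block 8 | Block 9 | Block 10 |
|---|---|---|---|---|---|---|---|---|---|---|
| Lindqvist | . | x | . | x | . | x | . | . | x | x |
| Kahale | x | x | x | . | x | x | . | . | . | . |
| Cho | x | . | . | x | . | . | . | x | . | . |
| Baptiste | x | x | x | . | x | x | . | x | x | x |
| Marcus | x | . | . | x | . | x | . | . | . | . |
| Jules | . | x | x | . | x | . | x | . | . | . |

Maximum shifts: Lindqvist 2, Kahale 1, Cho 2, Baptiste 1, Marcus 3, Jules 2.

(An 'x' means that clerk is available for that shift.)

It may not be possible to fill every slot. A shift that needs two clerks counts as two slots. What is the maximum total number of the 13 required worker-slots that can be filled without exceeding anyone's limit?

10

Total capacity across all clerks is 2+1+2+1+3+2 = 11, and 13 slots are needed, so at most 11 can be filled.
Shifts {Block 2, Block 3, Block 5, Block 7} need 6 slots but only Lindqvist, Kahale, Baptiste, and Jules are available for them, supplying at most 5 — so at least 1 slot must go unfilled.
An assignment achieving 10: Block 1→Marcus, Block 3→Kahale, Block 4→Cho, Block 5→Jules, Block 6→Marcus, Block 7→Jules, Block 8→Cho, Block 9→Lindqvist, Block 10→Lindqvist+Baptiste.
Loads: Lindqvist 2/2, Kahale 1/1, Cho 2/2, Baptiste 1/1, Marcus 2/3, Jules 2/2.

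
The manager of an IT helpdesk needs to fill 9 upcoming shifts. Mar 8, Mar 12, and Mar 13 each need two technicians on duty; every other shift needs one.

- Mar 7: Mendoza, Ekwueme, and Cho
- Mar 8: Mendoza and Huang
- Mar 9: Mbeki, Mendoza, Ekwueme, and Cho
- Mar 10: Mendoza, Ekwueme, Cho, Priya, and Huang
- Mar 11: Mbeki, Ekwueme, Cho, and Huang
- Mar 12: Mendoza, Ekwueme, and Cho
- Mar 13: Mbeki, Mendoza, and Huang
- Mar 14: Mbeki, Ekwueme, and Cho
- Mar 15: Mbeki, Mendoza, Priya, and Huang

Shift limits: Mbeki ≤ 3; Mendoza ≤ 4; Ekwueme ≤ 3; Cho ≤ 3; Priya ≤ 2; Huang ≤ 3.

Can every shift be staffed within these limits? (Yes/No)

Mar 8 can only be covered by Mendoza and Huang, so that assignment is forced.
One valid schedule: Mar 7→Mendoza, Mar 8→Mendoza+Huang, Mar 9→Mbeki, Mar 10→Ekwueme, Mar 11→Ekwueme, Mar 12→Mendoza+Ekwueme, Mar 13→Mbeki+Mendoza, Mar 14→Mbeki, Mar 15→Priya.
Loads: Mbeki 3/3, Mendoza 4/4, Ekwueme 3/3, Cho 0/3, Priya 1/2, Huang 1/3 — all within limits.

Yes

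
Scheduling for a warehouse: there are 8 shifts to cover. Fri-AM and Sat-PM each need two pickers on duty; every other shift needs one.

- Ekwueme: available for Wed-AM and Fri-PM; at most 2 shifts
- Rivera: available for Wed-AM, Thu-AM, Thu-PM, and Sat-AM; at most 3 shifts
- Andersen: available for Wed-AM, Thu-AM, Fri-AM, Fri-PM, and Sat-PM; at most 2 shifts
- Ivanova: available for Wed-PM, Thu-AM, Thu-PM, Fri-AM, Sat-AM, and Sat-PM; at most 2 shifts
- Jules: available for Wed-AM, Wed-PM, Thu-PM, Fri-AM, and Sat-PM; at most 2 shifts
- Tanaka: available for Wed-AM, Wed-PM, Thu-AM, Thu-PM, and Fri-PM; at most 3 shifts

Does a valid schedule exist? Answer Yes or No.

One valid schedule: Wed-AM→Ekwueme, Wed-PM→Ivanova, Thu-AM→Rivera, Thu-PM→Rivera, Fri-AM→Andersen+Ivanova, Fri-PM→Ekwueme, Sat-AM→Rivera, Sat-PM→Andersen+Jules.
Loads: Ekwueme 2/2, Rivera 3/3, Andersen 2/2, Ivanova 2/2, Jules 1/2, Tanaka 0/3 — all within limits.

Yes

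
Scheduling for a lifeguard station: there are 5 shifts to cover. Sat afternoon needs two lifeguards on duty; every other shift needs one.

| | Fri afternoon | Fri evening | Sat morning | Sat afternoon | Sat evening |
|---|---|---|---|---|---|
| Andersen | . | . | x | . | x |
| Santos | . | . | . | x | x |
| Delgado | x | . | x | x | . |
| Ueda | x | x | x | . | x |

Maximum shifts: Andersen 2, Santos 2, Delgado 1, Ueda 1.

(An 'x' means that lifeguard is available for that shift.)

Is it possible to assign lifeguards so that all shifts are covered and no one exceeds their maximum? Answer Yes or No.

No

Total capacity is 6 and 6 slots are needed, so capacity alone doesn't rule it out.
Shifts {Fri afternoon, Fri evening, Sat afternoon} need 4 worker-slots in total, but the lifeguards available for any of those shifts (Santos, Delgado, and Ueda) can supply at most 3 among them. So no valid schedule exists.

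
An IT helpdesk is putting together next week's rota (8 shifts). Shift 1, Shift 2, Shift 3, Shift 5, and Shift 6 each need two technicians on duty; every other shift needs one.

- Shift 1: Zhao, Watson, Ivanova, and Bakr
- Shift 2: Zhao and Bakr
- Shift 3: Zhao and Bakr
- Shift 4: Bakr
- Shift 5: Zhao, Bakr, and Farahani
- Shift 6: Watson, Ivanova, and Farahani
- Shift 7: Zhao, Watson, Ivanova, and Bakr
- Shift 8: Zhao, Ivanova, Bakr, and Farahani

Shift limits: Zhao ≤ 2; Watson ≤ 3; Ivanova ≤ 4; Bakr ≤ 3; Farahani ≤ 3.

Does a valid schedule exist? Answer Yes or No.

No

Total capacity is 15 and 13 slots are needed, so capacity alone doesn't rule it out.
Shifts {Shift 2, Shift 3, Shift 4, Shift 5} need 7 worker-slots in total, but the technicians available for any of those shifts (Zhao, Bakr, and Farahani) can supply at most 6 among them. So no valid schedule exists.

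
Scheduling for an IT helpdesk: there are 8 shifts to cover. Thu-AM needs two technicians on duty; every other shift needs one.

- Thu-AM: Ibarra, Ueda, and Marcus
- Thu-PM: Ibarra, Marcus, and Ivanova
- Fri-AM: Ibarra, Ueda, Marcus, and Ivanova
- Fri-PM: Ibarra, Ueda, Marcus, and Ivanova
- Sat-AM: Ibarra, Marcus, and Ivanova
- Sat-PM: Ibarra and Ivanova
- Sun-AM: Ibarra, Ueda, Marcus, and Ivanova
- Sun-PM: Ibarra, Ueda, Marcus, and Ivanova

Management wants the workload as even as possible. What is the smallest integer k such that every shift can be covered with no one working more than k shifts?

3

With 4 technicians and 9 worker-slots to fill, someone must work at least ⌈9/4⌉ = 3 shifts, so k ≥ 3.
k = 3 works: Thu-AM→Ibarra+Ueda, Thu-PM→Ibarra, Fri-AM→Ueda, Fri-PM→Ueda, Sat-AM→Marcus, Sat-PM→Ibarra, Sun-AM→Marcus, Sun-PM→Marcus.
Loads: Ibarra 3, Ueda 3, Marcus 3, Ivanova 0 — all ≤ 3.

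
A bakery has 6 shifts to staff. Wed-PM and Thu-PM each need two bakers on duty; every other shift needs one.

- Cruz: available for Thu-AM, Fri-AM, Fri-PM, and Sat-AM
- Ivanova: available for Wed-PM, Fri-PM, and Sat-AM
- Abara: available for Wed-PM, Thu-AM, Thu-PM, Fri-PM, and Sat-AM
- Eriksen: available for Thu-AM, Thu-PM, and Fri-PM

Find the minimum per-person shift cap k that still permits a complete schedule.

2

With 4 bakers and 8 worker-slots to fill, someone must work at least ⌈8/4⌉ = 2 shifts, so k ≥ 2.
k = 2 works: Wed-PM→Ivanova+Abara, Thu-AM→Cruz, Thu-PM→Abara+Eriksen, Fri-AM→Cruz, Fri-PM→Eriksen, Sat-AM→Ivanova.
Loads: Cruz 2, Ivanova 2, Abara 2, Eriksen 2 — all ≤ 2.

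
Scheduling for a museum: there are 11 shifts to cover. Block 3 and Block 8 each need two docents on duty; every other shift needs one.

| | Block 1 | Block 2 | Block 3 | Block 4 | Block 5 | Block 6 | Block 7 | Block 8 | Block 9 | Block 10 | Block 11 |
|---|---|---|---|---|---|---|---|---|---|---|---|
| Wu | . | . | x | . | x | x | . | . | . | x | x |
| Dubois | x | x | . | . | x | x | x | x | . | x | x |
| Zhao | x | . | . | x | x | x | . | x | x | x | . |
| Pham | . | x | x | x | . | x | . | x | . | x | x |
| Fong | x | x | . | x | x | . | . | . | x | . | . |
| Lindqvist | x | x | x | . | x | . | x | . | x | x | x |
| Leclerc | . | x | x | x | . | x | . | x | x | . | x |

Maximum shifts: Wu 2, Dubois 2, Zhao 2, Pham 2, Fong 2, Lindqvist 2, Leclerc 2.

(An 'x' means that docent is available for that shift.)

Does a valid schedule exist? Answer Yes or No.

Yes

One valid schedule: Block 1→Dubois, Block 2→Pham, Block 3→Lindqvist+Leclerc, Block 4→Zhao, Block 5→Fong, Block 6→Wu, Block 7→Dubois, Block 8→Pham+Leclerc, Block 9→Zhao, Block 10→Wu, Block 11→Lindqvist.
Loads: Wu 2/2, Dubois 2/2, Zhao 2/2, Pham 2/2, Fong 1/2, Lindqvist 2/2, Leclerc 2/2 — all within limits.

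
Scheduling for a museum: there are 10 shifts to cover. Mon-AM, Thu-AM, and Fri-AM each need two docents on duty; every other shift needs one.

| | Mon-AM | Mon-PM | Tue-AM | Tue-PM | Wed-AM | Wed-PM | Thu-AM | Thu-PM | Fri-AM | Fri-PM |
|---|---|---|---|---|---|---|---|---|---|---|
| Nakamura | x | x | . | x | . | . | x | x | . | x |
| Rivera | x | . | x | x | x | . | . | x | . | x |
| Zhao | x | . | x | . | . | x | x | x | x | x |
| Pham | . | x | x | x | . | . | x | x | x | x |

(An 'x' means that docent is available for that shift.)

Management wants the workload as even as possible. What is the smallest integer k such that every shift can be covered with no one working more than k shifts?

With 4 docents and 13 worker-slots to fill, someone must work at least ⌈13/4⌉ = 4 shifts, so k ≥ 4.
k = 4 works: Mon-AM→Nakamura+Rivera, Mon-PM→Nakamura, Tue-AM→Rivera, Tue-PM→Nakamura, Wed-AM→Rivera, Wed-PM→Zhao, Thu-AM→Nakamura+Zhao, Thu-PM→Rivera, Fri-AM→Zhao+Pham, Fri-PM→Zhao.
Loads: Nakamura 4, Rivera 4, Zhao 4, Pham 1 — all ≤ 4.

4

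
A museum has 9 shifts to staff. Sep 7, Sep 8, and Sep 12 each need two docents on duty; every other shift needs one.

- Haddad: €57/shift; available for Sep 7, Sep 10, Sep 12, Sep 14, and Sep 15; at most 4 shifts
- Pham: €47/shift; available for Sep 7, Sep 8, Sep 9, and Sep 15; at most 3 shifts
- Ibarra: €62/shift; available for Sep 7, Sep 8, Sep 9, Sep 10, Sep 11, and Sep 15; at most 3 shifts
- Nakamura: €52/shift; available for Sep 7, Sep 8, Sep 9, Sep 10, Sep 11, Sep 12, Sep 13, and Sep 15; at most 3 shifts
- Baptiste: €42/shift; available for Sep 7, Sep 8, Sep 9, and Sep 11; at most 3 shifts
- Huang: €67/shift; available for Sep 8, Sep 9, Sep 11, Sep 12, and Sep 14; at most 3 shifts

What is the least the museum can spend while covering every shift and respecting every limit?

Sep 13 can only be covered by Nakamura, so that assignment is forced.
Picking the cheapest available docent for each shift independently would cost €579, but that ignores the shift limits.
An optimal schedule: Sep 7→Pham+Haddad, Sep 8→Baptiste+Pham, Sep 9→Baptiste, Sep 10→Nakamura, Sep 11→Baptiste, Sep 12→Nakamura+Haddad, Sep 13→Nakamura, Sep 14→Haddad, Sep 15→Pham.
Total: 47 + 57 + 42 + 47 + 42 + 52 + 42 + 52 + 57 + 52 + 57 + 47 = €594.

€594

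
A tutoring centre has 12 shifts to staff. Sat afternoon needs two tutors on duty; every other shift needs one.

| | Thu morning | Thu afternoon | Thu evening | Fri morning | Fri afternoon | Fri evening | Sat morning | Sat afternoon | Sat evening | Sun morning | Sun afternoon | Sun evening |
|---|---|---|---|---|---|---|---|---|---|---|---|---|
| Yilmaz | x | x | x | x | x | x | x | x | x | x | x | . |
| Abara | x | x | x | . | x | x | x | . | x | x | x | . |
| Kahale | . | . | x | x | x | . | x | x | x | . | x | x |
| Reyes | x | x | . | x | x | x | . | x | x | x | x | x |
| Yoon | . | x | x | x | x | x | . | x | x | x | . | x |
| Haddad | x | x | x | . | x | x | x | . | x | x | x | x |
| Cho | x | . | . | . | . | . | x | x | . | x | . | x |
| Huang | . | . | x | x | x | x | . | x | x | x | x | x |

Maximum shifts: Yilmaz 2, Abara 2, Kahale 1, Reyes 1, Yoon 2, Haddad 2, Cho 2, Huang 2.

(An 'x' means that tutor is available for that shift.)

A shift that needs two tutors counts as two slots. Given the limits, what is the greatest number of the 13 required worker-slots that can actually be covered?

13

Total capacity across all tutors is 2+2+1+1+2+2+2+2 = 14, and 13 slots are needed, so at most 13 can be filled.
An assignment achieving 13: Thu morning→Yilmaz, Thu afternoon→Yilmaz, Thu evening→Abara, Fri morning→Kahale, Fri afternoon→Haddad, Fri evening→Reyes, Sat morning→Abara, Sat afternoon→Yoon+Cho, Sat evening→Huang, Sun morning→Cho, Sun afternoon→Haddad, Sun evening→Yoon.
Loads: Yilmaz 2/2, Abara 2/2, Kahale 1/1, Reyes 1/1, Yoon 2/2, Haddad 2/2, Cho 2/2, Huang 1/2.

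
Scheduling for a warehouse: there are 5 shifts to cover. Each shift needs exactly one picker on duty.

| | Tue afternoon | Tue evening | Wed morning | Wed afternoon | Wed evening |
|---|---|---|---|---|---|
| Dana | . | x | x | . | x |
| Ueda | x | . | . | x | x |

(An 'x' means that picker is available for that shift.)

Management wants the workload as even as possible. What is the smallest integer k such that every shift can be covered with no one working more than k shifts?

With 2 pickers and 5 worker-slots to fill, someone must work at least ⌈5/2⌉ = 3 shifts, so k ≥ 3.
k = 3 works: Tue afternoon→Ueda, Tue evening→Dana, Wed morning→Dana, Wed afternoon→Ueda, Wed evening→Dana.
Loads: Dana 3, Ueda 2 — all ≤ 3.

3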